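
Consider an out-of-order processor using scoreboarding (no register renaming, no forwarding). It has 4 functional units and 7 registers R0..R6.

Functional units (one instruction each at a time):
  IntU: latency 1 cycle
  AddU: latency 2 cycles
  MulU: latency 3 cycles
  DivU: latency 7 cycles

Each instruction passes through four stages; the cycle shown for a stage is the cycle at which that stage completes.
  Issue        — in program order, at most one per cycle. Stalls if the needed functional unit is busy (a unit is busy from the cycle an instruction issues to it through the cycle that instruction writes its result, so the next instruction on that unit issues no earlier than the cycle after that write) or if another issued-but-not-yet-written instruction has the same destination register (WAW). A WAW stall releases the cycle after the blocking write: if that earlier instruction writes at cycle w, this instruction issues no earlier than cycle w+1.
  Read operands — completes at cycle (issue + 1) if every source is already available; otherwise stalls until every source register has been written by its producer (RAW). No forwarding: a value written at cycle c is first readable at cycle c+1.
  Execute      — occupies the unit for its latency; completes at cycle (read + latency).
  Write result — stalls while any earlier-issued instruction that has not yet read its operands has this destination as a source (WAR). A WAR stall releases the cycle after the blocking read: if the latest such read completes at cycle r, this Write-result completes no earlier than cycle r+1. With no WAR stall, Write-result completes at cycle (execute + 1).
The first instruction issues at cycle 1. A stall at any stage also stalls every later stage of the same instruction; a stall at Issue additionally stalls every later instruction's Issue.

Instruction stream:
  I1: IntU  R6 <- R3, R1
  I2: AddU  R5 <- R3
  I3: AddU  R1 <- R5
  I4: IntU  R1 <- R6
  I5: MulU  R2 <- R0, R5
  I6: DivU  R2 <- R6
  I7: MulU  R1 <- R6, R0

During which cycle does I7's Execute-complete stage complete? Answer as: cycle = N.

cycle = 24

t=1  issue I1 (IntU)
t=2  I1 read-ops; issue I2 (AddU)
t=3  I1 finished on IntU; I2 read-ops
t=4  I1→R6
t=5  I2 finished on AddU
t=6  I2→R5
t=7  issue I3 (AddU)
t=8  I3 read-ops
t=10  I3 finished on AddU
t=11  I3→R1
t=12  issue I4 (IntU)
t=13  I4 read-ops; issue I5 (MulU)
t=14  I4 finished on IntU; I5 read-ops
t=15  I4→R1
t=17  I5 finished on MulU
t=18  I5→R2
t=19  issue I6 (DivU)
t=20  I6 read-ops; issue I7 (MulU)
t=21  I7 read-ops
t=24  I7 finished on MulU
t=25  I7→R1
t=27  I6 finished on DivU
t=28  I6→R2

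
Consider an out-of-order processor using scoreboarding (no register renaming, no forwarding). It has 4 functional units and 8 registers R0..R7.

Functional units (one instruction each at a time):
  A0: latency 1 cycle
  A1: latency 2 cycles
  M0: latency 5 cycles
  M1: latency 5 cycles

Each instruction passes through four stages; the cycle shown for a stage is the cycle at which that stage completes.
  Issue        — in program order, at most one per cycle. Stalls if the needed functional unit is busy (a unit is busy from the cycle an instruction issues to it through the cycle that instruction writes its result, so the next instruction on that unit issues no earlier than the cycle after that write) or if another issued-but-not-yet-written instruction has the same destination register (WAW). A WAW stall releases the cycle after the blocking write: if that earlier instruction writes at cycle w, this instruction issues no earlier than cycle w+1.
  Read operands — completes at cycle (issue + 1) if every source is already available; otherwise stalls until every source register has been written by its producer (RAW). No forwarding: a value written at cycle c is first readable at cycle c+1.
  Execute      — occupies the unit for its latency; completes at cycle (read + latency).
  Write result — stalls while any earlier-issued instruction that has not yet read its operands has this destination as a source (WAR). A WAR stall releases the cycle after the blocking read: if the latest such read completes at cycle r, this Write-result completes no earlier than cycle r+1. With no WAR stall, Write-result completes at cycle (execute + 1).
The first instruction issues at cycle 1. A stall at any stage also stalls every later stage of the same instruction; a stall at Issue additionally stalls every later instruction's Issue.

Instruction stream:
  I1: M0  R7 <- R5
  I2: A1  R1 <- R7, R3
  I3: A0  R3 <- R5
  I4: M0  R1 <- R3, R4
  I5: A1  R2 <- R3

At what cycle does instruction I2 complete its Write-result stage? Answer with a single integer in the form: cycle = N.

cycle 1: I1→M0
cycle 2: I1 RO; I2→A1
cycle 3: I3→A0
cycle 4: I3 RO
cycle 5: I3 EX
cycle 7: I1 EX
cycle 8: I1 WR R7
cycle 9: I2 RO
cycle 10: I3 WR R3
cycle 11: I2 EX
cycle 12: I2 WR R1
cycle 13: I4→M0
cycle 14: I4 RO; I5→A1
cycle 15: I5 RO
cycle 17: I5 EX
cycle 18: I5 WR R2
cycle 19: I4 EX
cycle 20: I4 WR R1

cycle = 12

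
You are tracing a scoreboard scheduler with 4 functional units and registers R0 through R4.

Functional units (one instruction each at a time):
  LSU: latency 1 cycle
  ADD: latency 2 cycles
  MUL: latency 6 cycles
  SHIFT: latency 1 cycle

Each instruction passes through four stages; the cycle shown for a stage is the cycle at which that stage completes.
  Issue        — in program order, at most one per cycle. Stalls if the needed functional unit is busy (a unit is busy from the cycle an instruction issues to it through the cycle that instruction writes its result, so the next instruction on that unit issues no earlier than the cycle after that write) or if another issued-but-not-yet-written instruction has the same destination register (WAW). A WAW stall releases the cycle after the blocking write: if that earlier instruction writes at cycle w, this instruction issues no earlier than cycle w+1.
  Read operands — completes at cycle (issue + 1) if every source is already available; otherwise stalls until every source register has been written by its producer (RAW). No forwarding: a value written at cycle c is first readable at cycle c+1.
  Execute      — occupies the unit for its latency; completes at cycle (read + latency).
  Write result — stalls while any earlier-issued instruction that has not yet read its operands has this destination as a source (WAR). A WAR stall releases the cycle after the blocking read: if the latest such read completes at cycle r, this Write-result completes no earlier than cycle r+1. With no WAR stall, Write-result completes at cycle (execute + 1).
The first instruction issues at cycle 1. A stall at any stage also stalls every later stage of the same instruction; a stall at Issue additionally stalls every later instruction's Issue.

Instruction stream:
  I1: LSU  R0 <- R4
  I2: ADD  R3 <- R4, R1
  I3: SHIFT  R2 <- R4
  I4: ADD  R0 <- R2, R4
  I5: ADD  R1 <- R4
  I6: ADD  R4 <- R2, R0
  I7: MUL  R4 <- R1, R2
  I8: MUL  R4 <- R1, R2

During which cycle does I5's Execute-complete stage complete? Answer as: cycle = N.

[I1] 1/2/3/4
[I2] 2/3/5/6
[I3] 3/4/5/6
[I4] 7/8/10/11  (struct: ADD busy until I2 writes@6)
[I5] 12/13/15/16  (struct: ADD busy until I4 writes@11)
[I6] 17/18/20/21  (struct: ADD busy until I5 writes@16)
[I7] 22/23/29/30  (WAW R4: wait I6 write@21)
[I8] 31/32/38/39  (struct: MUL busy until I7 writes@30)

cycle = 15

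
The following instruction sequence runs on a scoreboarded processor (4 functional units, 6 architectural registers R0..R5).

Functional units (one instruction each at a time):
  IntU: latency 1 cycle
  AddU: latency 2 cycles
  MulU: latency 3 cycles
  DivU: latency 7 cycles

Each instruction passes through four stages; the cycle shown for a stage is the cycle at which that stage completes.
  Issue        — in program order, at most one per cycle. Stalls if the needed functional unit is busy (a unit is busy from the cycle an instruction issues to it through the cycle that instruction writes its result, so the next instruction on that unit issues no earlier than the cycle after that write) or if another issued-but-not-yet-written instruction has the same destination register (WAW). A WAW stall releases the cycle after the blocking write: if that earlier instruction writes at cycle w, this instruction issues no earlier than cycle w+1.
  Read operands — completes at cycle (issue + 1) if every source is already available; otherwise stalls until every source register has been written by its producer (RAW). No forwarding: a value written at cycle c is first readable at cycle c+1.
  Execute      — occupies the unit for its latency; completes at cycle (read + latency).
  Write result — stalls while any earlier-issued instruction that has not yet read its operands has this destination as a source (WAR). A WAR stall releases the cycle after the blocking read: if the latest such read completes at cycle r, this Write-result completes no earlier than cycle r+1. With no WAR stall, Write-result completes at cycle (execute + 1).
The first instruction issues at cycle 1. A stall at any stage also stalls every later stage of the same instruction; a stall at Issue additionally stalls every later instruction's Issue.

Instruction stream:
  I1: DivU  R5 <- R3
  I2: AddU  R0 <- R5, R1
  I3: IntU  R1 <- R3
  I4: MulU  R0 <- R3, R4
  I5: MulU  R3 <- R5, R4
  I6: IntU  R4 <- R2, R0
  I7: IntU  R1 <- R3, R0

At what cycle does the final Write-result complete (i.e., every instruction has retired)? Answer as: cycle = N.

t=1  I1→DivU
t=2  I1 RO, I2→AddU
t=3  I3→IntU
t=4  I3 RO
t=5  I3 EX
t=9  I1 EX
t=10  I1 WR R5
t=11  I2 RO
t=12  I3 WR R1
t=13  I2 EX
t=14  I2 WR R0
t=15  I4→MulU
t=16  I4 RO
t=19  I4 EX
t=20  I4 WR R0
t=21  I5→MulU
t=22  I5 RO, I6→IntU
t=23  I6 RO
t=24  I6 EX
t=25  I5 EX, I6 WR R4
t=26  I5 WR R3, I7→IntU
t=27  I7 RO
t=28  I7 EX
t=29  I7 WR R1

cycle = 29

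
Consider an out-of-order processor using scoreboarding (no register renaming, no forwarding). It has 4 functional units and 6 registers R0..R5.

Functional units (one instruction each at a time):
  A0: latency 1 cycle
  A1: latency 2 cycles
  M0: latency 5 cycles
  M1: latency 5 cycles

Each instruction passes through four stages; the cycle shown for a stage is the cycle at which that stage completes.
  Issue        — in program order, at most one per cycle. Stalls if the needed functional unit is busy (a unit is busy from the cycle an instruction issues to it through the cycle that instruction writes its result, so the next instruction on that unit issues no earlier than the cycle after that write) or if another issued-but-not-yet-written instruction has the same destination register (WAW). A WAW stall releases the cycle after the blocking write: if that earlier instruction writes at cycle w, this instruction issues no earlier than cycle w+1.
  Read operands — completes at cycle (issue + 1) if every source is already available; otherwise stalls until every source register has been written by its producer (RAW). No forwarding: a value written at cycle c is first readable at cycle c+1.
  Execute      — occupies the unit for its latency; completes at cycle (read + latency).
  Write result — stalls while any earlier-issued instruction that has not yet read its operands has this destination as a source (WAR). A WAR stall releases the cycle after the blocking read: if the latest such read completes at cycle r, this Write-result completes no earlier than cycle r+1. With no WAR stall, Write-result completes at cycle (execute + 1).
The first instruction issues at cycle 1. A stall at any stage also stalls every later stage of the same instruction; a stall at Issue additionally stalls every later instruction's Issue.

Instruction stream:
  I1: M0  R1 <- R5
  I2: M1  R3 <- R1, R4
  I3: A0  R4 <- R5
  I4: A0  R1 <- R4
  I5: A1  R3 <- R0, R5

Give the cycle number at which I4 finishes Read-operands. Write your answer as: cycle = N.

t=1  I1 issues→M0
t=2  I1 reads, I2 issues→M1
t=3  I3 issues→A0
t=4  I3 reads
t=5  I3 exec-done
t=7  I1 exec-done
t=8  I1 writes R1
t=9  I2 reads
t=10  I3 writes R4
t=11  I4 issues→A0
t=12  I4 reads
t=13  I4 exec-done
t=14  I2 exec-done, I4 writes R1
t=15  I2 writes R3
t=16  I5 issues→A1
t=17  I5 reads
t=19  I5 exec-done
t=20  I5 writes R3

cycle = 12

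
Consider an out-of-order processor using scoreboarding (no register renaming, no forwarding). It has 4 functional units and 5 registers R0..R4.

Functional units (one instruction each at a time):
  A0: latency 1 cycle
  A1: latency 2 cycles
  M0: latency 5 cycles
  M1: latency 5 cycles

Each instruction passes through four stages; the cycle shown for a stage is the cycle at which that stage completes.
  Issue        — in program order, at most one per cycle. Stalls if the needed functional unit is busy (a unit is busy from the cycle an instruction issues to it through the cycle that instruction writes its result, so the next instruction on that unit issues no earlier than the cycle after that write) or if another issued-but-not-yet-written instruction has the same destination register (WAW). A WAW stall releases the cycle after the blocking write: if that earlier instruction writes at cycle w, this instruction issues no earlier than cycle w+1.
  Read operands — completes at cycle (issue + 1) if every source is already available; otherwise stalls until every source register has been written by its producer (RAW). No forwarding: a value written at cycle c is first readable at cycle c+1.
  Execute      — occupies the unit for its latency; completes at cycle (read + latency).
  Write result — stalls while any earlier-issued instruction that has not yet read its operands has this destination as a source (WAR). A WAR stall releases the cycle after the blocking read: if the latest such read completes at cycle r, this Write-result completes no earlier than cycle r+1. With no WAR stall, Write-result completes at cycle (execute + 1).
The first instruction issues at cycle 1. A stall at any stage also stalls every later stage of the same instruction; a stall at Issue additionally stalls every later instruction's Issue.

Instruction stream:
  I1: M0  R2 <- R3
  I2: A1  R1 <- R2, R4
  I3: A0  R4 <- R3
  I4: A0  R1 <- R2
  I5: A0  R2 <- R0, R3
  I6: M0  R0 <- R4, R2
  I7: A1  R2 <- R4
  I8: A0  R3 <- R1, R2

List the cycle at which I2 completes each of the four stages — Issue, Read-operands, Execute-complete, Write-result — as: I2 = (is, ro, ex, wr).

I1  is:1  ro:2  ex:7  wr:8
I2  is:2  ro:9  ex:11  wr:12  — RAW R2: wait I1 write@8
I3  is:3  ro:4  ex:5  wr:10  — WAR R4: wait I2 read@9
I4  is:13  ro:14  ex:15  wr:16  — WAW R1: wait I2 write@12
I5  is:17  ro:18  ex:19  wr:20  — struct: A0 busy until I4 writes@16
I6  is:18  ro:21  ex:26  wr:27  — RAW R2: wait I5 write@20
I7  is:21  ro:22  ex:24  wr:25  — WAW R2: wait I5 write@20
I8  is:22  ro:26  ex:27  wr:28  — RAW R2: wait I7 write@25

I2 = (2, 9, 11, 12)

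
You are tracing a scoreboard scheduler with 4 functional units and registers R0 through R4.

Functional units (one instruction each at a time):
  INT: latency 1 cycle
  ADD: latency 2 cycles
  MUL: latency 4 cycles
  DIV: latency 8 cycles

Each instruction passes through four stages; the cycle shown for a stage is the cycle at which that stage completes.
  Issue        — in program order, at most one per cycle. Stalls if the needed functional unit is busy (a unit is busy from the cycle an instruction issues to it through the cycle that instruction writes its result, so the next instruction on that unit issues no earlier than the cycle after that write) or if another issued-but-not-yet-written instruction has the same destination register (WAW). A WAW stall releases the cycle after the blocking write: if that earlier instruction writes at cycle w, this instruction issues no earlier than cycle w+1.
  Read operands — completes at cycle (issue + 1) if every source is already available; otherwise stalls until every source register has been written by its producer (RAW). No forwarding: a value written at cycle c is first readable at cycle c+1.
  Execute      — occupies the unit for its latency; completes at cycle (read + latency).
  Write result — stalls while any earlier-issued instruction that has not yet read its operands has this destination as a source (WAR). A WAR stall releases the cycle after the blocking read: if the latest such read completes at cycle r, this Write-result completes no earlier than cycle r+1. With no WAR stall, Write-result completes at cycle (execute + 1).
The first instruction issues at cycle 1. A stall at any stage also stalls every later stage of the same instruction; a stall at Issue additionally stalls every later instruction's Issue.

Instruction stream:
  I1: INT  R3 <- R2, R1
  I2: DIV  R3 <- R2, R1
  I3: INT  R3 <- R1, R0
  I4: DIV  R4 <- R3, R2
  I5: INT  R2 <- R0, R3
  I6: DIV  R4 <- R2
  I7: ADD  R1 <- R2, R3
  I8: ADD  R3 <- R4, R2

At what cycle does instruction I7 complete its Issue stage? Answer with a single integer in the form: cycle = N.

I1: IS=1 RO=2 EX=3 WR=4
I2: IS=5 RO=6 EX=14 WR=15  [WAW R3: wait I1 write@4]
I3: IS=16 RO=17 EX=18 WR=19  [WAW R3: wait I2 write@15]
I4: IS=17 RO=20 EX=28 WR=29  [RAW R3: wait I3 write@19]
I5: IS=20 RO=21 EX=22 WR=23  [struct: INT busy until I3 writes@19]
I6: IS=30 RO=31 EX=39 WR=40  [struct: DIV busy until I4 writes@29]
I7: IS=31 RO=32 EX=34 WR=35
I8: IS=36 RO=41 EX=43 WR=44  [struct: ADD busy until I7 writes@35; RAW R4: wait I6 write@40]

cycle = 31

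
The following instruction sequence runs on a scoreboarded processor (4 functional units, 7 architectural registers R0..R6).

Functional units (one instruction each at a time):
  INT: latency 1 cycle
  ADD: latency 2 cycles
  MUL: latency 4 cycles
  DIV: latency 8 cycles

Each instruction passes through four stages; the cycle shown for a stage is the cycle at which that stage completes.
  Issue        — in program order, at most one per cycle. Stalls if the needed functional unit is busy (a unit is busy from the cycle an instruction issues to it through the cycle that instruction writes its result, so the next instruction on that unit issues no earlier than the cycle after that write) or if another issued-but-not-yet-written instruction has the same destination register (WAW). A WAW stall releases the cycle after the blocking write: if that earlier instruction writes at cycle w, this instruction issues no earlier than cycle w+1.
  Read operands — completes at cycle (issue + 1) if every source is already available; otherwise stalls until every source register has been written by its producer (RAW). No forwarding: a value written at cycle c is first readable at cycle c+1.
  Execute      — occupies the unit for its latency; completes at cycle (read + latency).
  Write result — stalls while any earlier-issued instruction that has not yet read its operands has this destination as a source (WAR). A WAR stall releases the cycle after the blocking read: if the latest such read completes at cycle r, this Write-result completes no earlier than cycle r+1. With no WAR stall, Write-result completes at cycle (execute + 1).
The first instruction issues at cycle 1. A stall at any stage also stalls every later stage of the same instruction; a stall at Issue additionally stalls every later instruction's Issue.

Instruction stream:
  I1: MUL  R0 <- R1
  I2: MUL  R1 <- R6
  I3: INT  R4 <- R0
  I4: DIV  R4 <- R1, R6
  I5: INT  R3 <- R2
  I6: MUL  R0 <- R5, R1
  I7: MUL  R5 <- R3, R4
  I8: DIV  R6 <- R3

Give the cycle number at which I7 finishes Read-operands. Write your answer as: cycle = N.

cycle 1: I1 issues→MUL
cycle 2: I1 reads
cycle 6: I1 exec-done
cycle 7: I1 writes R0
cycle 8: I2 issues→MUL
cycle 9: I2 reads | I3 issues→INT
cycle 10: I3 reads
cycle 11: I3 exec-done
cycle 12: I3 writes R4
cycle 13: I2 exec-done | I4 issues→DIV
cycle 14: I2 writes R1 | I5 issues→INT
cycle 15: I4 reads | I5 reads | I6 issues→MUL
cycle 16: I5 exec-done | I6 reads
cycle 17: I5 writes R3
cycle 20: I6 exec-done
cycle 21: I6 writes R0
cycle 22: I7 issues→MUL
cycle 23: I4 exec-done
cycle 24: I4 writes R4
cycle 25: I7 reads | I8 issues→DIV
cycle 26: I8 reads
cycle 29: I7 exec-done
cycle 30: I7 writes R5
cycle 34: I8 exec-done
cycle 35: I8 writes R6

cycle = 25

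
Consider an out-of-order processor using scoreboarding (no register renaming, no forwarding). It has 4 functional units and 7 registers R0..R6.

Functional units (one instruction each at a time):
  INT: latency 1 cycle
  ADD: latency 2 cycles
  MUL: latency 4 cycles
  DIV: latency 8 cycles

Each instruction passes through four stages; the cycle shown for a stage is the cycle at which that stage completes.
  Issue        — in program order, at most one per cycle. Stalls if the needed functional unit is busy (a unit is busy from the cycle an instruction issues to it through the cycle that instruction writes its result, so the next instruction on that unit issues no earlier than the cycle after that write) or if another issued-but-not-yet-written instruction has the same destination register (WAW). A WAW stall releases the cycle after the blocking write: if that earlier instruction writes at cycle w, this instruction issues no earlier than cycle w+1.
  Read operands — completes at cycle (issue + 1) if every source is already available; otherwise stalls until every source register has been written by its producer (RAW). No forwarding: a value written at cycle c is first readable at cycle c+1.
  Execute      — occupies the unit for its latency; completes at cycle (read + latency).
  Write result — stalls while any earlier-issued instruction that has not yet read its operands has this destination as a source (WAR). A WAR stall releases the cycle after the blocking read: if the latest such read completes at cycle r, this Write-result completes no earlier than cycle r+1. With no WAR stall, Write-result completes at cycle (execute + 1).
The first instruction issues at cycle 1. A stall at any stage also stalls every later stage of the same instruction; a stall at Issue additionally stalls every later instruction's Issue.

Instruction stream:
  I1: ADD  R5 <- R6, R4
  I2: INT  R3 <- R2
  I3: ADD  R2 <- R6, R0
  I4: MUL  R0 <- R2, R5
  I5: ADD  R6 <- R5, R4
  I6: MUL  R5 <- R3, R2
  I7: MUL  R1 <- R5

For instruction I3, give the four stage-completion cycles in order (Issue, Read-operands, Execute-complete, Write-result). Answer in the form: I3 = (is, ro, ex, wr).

I3 = (6, 7, 9, 10)

c1: issue I1 (ADD)
c2: I1 read-ops, issue I2 (INT)
c3: I2 read-ops
c4: I1 finished on ADD, I2 finished on INT
c5: I1→R5, I2→R3
c6: issue I3 (ADD)
c7: I3 read-ops, issue I4 (MUL)
c9: I3 finished on ADD
c10: I3→R2
c11: I4 read-ops, issue I5 (ADD)
c12: I5 read-ops
c14: I5 finished on ADD
c15: I4 finished on MUL, I5→R6
c16: I4→R0
c17: issue I6 (MUL)
c18: I6 read-ops
c22: I6 finished on MUL
c23: I6→R5
c24: issue I7 (MUL)
c25: I7 read-ops
c29: I7 finished on MUL
c30: I7→R1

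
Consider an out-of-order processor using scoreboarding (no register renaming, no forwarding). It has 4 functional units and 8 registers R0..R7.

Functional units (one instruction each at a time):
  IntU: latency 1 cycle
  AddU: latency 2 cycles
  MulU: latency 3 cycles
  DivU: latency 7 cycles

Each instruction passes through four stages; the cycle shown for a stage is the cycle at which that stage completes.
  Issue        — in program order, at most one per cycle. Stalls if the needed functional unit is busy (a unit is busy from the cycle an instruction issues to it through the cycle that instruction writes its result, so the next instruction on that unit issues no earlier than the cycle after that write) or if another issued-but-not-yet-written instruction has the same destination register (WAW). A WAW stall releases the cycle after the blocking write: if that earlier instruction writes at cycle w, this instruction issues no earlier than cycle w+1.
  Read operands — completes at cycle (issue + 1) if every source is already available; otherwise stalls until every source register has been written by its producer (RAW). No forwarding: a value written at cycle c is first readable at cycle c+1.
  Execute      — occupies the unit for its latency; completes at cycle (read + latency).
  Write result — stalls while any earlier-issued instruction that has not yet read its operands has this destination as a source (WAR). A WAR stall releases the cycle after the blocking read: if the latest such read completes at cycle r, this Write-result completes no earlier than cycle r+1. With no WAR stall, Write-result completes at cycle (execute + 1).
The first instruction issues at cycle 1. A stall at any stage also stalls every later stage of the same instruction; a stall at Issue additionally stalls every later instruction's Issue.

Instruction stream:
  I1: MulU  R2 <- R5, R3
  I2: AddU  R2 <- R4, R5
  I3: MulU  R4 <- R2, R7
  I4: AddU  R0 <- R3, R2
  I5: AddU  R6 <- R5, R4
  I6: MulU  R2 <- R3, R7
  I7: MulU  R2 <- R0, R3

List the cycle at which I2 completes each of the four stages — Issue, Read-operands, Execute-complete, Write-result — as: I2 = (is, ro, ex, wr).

I2 = (7, 8, 10, 11)

[1] I1 dispatched to MulU
[2] I1 operands ready
[5] I1 complete
[6] R2←I1
[7] I2 dispatched to AddU
[8] I2 operands ready | I3 dispatched to MulU
[10] I2 complete
[11] R2←I2
[12] I3 operands ready | I4 dispatched to AddU
[13] I4 operands ready
[15] I3 complete | I4 complete
[16] R4←I3 | R0←I4
[17] I5 dispatched to AddU
[18] I5 operands ready | I6 dispatched to MulU
[19] I6 operands ready
[20] I5 complete
[21] R6←I5
[22] I6 complete
[23] R2←I6
[24] I7 dispatched to MulU
[25] I7 operands ready
[28] I7 complete
[29] R2←I7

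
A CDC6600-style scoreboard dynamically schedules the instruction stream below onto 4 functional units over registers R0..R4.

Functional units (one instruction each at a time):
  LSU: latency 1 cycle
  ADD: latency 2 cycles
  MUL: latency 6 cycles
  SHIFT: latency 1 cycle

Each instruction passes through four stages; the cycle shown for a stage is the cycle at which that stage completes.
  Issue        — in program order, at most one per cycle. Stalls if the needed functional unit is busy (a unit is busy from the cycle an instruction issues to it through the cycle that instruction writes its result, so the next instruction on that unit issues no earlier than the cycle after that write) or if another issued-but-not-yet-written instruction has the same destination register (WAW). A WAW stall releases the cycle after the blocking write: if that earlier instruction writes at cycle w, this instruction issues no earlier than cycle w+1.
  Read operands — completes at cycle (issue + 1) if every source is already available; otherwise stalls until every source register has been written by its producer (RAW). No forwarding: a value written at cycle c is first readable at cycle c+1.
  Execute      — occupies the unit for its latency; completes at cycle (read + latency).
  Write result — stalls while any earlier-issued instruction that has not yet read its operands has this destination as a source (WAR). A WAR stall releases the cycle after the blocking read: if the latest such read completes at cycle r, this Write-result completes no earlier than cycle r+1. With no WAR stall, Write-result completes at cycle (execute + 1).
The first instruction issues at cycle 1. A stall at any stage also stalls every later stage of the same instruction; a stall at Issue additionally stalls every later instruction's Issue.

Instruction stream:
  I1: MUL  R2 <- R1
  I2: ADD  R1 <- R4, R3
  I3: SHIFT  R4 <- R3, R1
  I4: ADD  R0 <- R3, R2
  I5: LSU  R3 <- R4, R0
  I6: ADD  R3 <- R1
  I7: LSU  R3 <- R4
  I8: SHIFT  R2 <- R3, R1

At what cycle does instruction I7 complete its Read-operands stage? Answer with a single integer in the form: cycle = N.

t=1  I1→MUL
t=2  I1 RO | I2→ADD
t=3  I2 RO | I3→SHIFT
t=5  I2 EX
t=6  I2 WR R1
t=7  I3 RO | I4→ADD
t=8  I1 EX | I3 EX | I5→LSU
t=9  I1 WR R2 | I3 WR R4
t=10  I4 RO
t=12  I4 EX
t=13  I4 WR R0
t=14  I5 RO
t=15  I5 EX
t=16  I5 WR R3
t=17  I6→ADD
t=18  I6 RO
t=20  I6 EX
t=21  I6 WR R3
t=22  I7→LSU
t=23  I7 RO | I8→SHIFT
t=24  I7 EX
t=25  I7 WR R3
t=26  I8 RO
t=27  I8 EX
t=28  I8 WR R2

cycle = 23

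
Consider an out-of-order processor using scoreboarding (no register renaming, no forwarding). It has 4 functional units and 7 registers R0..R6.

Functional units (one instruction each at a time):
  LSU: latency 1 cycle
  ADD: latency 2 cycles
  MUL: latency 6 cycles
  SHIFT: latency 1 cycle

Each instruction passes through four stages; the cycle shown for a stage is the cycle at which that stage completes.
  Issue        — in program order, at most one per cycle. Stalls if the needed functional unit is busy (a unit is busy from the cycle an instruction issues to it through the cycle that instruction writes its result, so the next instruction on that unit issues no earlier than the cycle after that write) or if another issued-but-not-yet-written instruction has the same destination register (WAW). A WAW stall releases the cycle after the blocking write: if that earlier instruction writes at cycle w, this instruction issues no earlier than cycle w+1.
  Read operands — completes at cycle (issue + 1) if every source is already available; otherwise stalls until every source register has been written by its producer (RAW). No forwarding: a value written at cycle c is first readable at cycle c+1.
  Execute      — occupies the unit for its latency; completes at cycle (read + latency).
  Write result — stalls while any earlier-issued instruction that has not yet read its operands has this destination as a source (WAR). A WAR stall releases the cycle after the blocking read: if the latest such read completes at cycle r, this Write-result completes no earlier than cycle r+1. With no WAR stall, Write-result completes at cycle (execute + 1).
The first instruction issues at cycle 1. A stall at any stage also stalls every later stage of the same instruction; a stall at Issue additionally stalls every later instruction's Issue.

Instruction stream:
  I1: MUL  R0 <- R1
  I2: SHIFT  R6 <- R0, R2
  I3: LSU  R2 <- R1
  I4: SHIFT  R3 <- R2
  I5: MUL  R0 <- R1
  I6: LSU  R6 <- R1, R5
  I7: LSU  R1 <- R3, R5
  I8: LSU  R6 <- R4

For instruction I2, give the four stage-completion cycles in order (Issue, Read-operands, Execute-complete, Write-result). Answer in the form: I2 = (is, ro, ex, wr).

[I1] 1/2/8/9
[I2] 2/10/11/12  (RAW R0: wait I1 write@9)
[I3] 3/4/5/11  (WAR R2: wait I2 read@10)
[I4] 13/14/15/16  (struct: SHIFT busy until I2 writes@12)
[I5] 14/15/21/22
[I6] 15/16/17/18
[I7] 19/20/21/22  (struct: LSU busy until I6 writes@18)
[I8] 23/24/25/26  (struct: LSU busy until I7 writes@22)

I2 = (2, 10, 11, 12)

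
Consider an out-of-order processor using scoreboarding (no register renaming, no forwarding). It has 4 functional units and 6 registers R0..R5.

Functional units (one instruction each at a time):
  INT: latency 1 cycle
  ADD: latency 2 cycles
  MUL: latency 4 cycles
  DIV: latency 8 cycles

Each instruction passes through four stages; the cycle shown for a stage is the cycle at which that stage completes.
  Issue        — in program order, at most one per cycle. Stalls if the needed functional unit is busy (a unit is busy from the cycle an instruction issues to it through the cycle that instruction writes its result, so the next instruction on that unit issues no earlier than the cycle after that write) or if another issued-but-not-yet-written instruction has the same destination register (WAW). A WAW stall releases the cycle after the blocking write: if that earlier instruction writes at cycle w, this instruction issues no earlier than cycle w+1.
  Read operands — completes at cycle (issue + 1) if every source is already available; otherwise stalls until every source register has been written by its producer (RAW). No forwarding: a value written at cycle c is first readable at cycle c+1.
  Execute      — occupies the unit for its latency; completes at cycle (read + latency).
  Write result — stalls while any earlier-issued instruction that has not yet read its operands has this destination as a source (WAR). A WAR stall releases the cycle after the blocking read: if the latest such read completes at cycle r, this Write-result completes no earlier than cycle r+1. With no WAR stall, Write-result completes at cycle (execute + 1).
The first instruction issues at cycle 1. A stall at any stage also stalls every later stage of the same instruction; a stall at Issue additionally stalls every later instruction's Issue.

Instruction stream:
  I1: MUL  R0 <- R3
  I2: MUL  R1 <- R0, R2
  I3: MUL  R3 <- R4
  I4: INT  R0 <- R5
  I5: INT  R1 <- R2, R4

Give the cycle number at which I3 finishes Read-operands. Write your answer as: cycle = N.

cycle = 16

  I1 | 1 | 2 | 6 | 7
  I2 | 8 | 9 | 13 | 14   struct: MUL busy until I1 writes@7
  I3 | 15 | 16 | 20 | 21   struct: MUL busy until I2 writes@14
  I4 | 16 | 17 | 18 | 19
  I5 | 20 | 21 | 22 | 23   struct: INT busy until I4 writes@19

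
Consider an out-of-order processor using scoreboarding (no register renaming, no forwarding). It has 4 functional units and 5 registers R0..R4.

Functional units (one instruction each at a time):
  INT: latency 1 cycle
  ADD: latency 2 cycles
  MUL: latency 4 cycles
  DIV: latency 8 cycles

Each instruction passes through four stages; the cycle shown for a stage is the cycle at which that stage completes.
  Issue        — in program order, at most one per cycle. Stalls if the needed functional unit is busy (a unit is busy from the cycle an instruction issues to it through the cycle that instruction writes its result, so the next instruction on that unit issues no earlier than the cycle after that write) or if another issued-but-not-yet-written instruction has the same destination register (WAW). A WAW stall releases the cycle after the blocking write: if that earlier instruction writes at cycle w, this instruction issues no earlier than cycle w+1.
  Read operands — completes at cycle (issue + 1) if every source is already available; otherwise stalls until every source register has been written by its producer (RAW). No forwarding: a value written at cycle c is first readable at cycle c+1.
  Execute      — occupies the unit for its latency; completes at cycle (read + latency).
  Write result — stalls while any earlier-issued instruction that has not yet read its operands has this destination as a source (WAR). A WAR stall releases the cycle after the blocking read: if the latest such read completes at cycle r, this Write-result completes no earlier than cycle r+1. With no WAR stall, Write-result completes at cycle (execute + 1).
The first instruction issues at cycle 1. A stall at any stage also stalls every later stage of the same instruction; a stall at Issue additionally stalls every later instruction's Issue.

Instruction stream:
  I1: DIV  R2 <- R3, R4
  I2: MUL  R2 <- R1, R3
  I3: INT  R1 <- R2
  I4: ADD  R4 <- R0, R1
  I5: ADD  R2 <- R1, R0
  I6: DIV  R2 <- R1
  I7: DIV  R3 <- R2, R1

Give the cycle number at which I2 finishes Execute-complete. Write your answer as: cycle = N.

cycle = 17

[1] I1 dispatched to DIV
[2] I1 operands ready
[10] I1 complete
[11] R2←I1
[12] I2 dispatched to MUL
[13] I2 operands ready; I3 dispatched to INT
[14] I4 dispatched to ADD
[17] I2 complete
[18] R2←I2
[19] I3 operands ready
[20] I3 complete
[21] R1←I3
[22] I4 operands ready
[24] I4 complete
[25] R4←I4
[26] I5 dispatched to ADD
[27] I5 operands ready
[29] I5 complete
[30] R2←I5
[31] I6 dispatched to DIV
[32] I6 operands ready
[40] I6 complete
[41] R2←I6
[42] I7 dispatched to DIV
[43] I7 operands ready
[51] I7 complete
[52] R3←I7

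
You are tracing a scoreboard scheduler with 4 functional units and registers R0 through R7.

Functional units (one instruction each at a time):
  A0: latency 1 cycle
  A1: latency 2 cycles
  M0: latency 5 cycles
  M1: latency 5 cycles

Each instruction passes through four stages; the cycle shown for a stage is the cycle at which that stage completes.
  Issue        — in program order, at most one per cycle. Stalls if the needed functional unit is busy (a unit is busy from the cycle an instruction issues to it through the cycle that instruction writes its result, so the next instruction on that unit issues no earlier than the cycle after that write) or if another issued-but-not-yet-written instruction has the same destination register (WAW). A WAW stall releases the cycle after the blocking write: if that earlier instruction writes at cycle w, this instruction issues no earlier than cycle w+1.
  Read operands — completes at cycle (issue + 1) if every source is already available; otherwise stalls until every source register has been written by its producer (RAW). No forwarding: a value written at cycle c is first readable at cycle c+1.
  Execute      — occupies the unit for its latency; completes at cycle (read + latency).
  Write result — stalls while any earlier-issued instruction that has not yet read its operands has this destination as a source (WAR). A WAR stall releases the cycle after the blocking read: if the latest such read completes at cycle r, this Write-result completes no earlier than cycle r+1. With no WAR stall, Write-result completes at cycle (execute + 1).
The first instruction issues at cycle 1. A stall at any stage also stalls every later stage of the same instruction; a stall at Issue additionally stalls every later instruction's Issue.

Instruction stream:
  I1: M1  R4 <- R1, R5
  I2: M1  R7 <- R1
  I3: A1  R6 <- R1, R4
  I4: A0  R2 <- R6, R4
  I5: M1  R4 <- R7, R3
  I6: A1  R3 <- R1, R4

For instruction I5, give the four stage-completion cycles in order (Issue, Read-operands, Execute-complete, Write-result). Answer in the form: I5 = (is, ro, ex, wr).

I5 = (17, 18, 23, 24)

I1  is:1  ro:2  ex:7  wr:8
I2  is:9  ro:10  ex:15  wr:16  — struct: M1 busy until I1 writes@8
I3  is:10  ro:11  ex:13  wr:14
I4  is:11  ro:15  ex:16  wr:17  — RAW R6: wait I3 write@14
I5  is:17  ro:18  ex:23  wr:24  — struct: M1 busy until I2 writes@16
I6  is:18  ro:25  ex:27  wr:28  — RAW R4: wait I5 write@24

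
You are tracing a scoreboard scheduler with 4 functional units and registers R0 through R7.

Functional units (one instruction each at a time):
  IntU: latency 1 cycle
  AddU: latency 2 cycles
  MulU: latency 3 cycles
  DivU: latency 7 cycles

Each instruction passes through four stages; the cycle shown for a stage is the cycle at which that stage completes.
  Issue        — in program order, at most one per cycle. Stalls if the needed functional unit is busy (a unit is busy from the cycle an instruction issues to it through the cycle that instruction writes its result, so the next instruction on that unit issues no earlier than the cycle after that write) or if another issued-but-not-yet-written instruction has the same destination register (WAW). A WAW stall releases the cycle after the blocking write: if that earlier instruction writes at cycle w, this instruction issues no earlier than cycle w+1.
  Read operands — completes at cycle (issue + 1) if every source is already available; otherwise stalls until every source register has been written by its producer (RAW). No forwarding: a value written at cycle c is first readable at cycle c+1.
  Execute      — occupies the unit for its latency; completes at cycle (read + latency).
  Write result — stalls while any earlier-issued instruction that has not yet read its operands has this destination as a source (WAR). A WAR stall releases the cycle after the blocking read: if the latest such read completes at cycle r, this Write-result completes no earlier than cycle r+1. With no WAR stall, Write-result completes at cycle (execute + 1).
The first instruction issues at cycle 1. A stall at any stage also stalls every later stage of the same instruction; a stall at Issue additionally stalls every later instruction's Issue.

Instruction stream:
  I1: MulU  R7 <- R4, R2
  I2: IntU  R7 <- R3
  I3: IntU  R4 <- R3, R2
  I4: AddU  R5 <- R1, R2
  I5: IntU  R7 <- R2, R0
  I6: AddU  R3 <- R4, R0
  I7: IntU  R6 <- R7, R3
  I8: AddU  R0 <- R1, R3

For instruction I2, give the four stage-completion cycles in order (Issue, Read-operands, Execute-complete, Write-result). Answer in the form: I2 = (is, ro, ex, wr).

I1: IS=1 RO=2 EX=5 WR=6
I2: IS=7 RO=8 EX=9 WR=10  [WAW R7: wait I1 write@6]
I3: IS=11 RO=12 EX=13 WR=14  [struct: IntU busy until I2 writes@10]
I4: IS=12 RO=13 EX=15 WR=16
I5: IS=15 RO=16 EX=17 WR=18  [struct: IntU busy until I3 writes@14]
I6: IS=17 RO=18 EX=20 WR=21  [struct: AddU busy until I4 writes@16]
I7: IS=19 RO=22 EX=23 WR=24  [struct: IntU busy until I5 writes@18; RAW R3: wait I6 write@21]
I8: IS=22 RO=23 EX=25 WR=26  [struct: AddU busy until I6 writes@21]

I2 = (7, 8, 9, 10)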